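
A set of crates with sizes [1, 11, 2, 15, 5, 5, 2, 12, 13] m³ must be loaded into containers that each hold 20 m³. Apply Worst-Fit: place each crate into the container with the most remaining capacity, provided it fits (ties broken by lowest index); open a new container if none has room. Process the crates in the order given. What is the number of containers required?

4

Put 1 m³ in container 1; 19 m³ remain.
Put 11 m³ in container 1; 8 m³ remain.
Put 2 m³ in container 1; 6 m³ remain.
Put 15 m³ in container 2; 5 m³ remain.
Put 5 m³ in container 1; 1 m³ remain.
Put 5 m³ in container 2; 0 m³ remain.
Put 2 m³ in container 3; 18 m³ remain.
Put 12 m³ in container 3; 6 m³ remain.
Put 13 m³ in container 4; 7 m³ remain.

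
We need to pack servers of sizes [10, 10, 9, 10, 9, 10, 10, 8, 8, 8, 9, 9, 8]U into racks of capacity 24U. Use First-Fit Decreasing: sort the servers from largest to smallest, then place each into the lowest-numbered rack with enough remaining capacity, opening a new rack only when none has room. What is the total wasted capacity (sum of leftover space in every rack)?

Sorted descending: 10, 10, 10, 10, 10, 9, 9, 9, 9, 8, 8, 8, 8.
10U → rack 1 (remaining 14U)
10U → rack 1 (remaining 4U)
10U → rack 2 (remaining 14U)
10U → rack 2 (remaining 4U)
10U → rack 3 (remaining 14U)
9U → rack 3 (remaining 5U)
9U → rack 4 (remaining 15U)
9U → rack 4 (remaining 6U)
9U → rack 5 (remaining 15U)
8U → rack 5 (remaining 7U)
8U → rack 6 (remaining 16U)
8U → rack 6 (remaining 8U)
8U → rack 6 (remaining 0U)
6 racks × 24U = 144U; used 118U; unused 26U.

26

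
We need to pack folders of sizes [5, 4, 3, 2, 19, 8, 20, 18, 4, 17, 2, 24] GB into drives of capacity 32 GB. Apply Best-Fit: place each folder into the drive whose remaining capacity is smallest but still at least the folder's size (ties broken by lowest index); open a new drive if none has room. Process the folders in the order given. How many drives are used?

drive 1: place 5 GB, 27 GB left
drive 1: place 4 GB, 23 GB left
drive 1: place 3 GB, 20 GB left
drive 1: place 2 GB, 18 GB left
drive 2: place 19 GB, 13 GB left
drive 2: place 8 GB, 5 GB left
drive 3: place 20 GB, 12 GB left
drive 1: place 18 GB, 0 GB left
drive 2: place 4 GB, 1 GB left
drive 4: place 17 GB, 15 GB left
drive 3: place 2 GB, 10 GB left
drive 5: place 24 GB, 8 GB left
Final drives: [5,4,3,2,18] [19,8,4] [20,2] [17] [24].

5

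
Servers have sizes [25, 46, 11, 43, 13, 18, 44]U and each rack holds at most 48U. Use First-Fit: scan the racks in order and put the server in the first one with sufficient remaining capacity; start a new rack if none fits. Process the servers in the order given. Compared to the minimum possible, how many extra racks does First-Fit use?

First-Fit: [25,11] [46] [43] [13,18] [44] → 5 racks.
Total size 200U; any packing needs at least ⌈200/48⌉ = 5 racks.
So 5 is already optimal.

0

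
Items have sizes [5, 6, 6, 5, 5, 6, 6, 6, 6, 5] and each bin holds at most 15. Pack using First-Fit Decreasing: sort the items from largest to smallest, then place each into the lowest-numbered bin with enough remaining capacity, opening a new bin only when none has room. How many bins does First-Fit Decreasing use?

5 bins

Sorted descending: 6, 6, 6, 6, 6, 6, 5, 5, 5, 5.
bin 1: place 6, 9 left
bin 1: place 6, 3 left
bin 2: place 6, 9 left
bin 2: place 6, 3 left
bin 3: place 6, 9 left
bin 3: place 6, 3 left
bin 4: place 5, 10 left
bin 4: place 5, 5 left
bin 4: place 5, 0 left
bin 5: place 5, 10 left
Final bins: [6,6] [6,6] [6,6] [5,5,5] [5].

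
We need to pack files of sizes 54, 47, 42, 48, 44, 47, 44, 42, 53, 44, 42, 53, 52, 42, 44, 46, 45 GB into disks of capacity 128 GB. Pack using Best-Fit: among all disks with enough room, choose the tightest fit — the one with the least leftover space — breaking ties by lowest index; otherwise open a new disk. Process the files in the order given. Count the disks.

8

disk 1: place 54 GB, 74 GB left
disk 1: place 47 GB, 27 GB left
disk 2: place 42 GB, 86 GB left
disk 2: place 48 GB, 38 GB left
disk 3: place 44 GB, 84 GB left
disk 3: place 47 GB, 37 GB left
disk 4: place 44 GB, 84 GB left
disk 4: place 42 GB, 42 GB left
disk 5: place 53 GB, 75 GB left
disk 5: place 44 GB, 31 GB left
disk 4: place 42 GB, 0 GB left
disk 6: place 53 GB, 75 GB left
disk 6: place 52 GB, 23 GB left
disk 7: place 42 GB, 86 GB left
disk 7: place 44 GB, 42 GB left
disk 8: place 46 GB, 82 GB left
disk 8: place 45 GB, 37 GB left
Final disks: [54,47] [42,48] [44,47] [44,42,42] [53,44] [53,52] [42,44] [46,45].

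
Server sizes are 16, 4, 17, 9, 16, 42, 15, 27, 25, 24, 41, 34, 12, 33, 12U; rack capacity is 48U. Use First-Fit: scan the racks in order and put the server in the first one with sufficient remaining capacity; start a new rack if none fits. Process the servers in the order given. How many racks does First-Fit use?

9

16U → rack 1 (remaining 32U)
4U → rack 1 (remaining 28U)
17U → rack 1 (remaining 11U)
9U → rack 1 (remaining 2U)
16U → rack 2 (remaining 32U)
42U → rack 3 (remaining 6U)
15U → rack 2 (remaining 17U)
27U → rack 4 (remaining 21U)
25U → rack 5 (remaining 23U)
24U → rack 6 (remaining 24U)
41U → rack 7 (remaining 7U)
34U → rack 8 (remaining 14U)
12U → rack 2 (remaining 5U)
33U → rack 9 (remaining 15U)
12U → rack 4 (remaining 9U)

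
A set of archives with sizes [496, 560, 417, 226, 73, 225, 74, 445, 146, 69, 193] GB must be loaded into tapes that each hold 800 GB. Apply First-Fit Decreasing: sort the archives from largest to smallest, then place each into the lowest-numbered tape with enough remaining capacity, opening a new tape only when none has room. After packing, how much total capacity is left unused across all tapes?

Sorted descending: 560, 496, 445, 417, 226, 225, 193, 146, 74, 73, 69.
560 GB → tape 1 (remaining 240 GB)
496 GB → tape 2 (remaining 304 GB)
445 GB → tape 3 (remaining 355 GB)
417 GB → tape 4 (remaining 383 GB)
226 GB → tape 1 (remaining 14 GB)
225 GB → tape 2 (remaining 79 GB)
193 GB → tape 3 (remaining 162 GB)
146 GB → tape 3 (remaining 16 GB)
74 GB → tape 2 (remaining 5 GB)
73 GB → tape 4 (remaining 310 GB)
69 GB → tape 4 (remaining 241 GB)
4 tapes × 800 GB = 3200 GB; used 2924 GB; unused 276 GB.

276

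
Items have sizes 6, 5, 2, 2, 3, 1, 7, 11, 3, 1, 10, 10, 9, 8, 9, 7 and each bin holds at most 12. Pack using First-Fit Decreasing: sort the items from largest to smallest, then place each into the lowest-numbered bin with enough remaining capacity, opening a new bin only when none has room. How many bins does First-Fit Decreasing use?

Sorted descending: 11, 10, 10, 9, 9, 8, 7, 7, 6, 5, 3, 3, 2, 2, 1, 1.
Put 11 in bin 1; 1 remain.
Put 10 in bin 2; 2 remain.
Put 10 in bin 3; 2 remain.
Put 9 in bin 4; 3 remain.
Put 9 in bin 5; 3 remain.
Put 8 in bin 6; 4 remain.
Put 7 in bin 7; 5 remain.
Put 7 in bin 8; 5 remain.
Put 6 in bin 9; 6 remain.
Put 5 in bin 7; 0 remain.
Put 3 in bin 4; 0 remain.
Put 3 in bin 5; 0 remain.
Put 2 in bin 2; 0 remain.
Put 2 in bin 3; 0 remain.
Put 1 in bin 1; 0 remain.
Put 1 in bin 6; 3 remain.

9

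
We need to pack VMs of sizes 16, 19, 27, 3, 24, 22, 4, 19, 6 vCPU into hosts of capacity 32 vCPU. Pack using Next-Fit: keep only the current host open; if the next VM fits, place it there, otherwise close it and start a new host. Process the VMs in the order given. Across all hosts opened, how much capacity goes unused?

52

host 1: place 16 vCPU, 16 vCPU left
host 2: place 19 vCPU, 13 vCPU left
host 3: place 27 vCPU, 5 vCPU left
host 3: place 3 vCPU, 2 vCPU left
host 4: place 24 vCPU, 8 vCPU left
host 5: place 22 vCPU, 10 vCPU left
host 5: place 4 vCPU, 6 vCPU left
host 6: place 19 vCPU, 13 vCPU left
host 6: place 6 vCPU, 7 vCPU left
6 hosts × 32 vCPU = 192 vCPU; used 140 vCPU; unused 52 vCPU.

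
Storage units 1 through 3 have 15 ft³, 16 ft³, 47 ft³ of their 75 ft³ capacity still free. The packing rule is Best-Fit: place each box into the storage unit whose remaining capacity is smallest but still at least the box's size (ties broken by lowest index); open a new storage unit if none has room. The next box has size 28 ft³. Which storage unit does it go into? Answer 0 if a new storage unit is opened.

Storage units with room: storage unit 3 (47 ft³).
Tightest fit is storage unit 3 with 47 ft³ free.

3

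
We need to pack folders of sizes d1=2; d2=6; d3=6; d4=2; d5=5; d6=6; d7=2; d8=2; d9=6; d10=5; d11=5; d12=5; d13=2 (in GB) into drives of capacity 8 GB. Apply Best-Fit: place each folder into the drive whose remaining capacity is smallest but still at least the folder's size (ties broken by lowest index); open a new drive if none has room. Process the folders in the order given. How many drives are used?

8

Put d1 (2 GB) in drive 1; 6 GB remain.
Put d2 (6 GB) in drive 1; 0 GB remain.
Put d3 (6 GB) in drive 2; 2 GB remain.
Put d4 (2 GB) in drive 2; 0 GB remain.
Put d5 (5 GB) in drive 3; 3 GB remain.
Put d6 (6 GB) in drive 4; 2 GB remain.
Put d7 (2 GB) in drive 4; 0 GB remain.
Put d8 (2 GB) in drive 3; 1 GB remain.
Put d9 (6 GB) in drive 5; 2 GB remain.
Put d10 (5 GB) in drive 6; 3 GB remain.
Put d11 (5 GB) in drive 7; 3 GB remain.
Put d12 (5 GB) in drive 8; 3 GB remain.
Put d13 (2 GB) in drive 5; 0 GB remain.
Final drives: [2,6] [6,2] [5,2] [6,2] [6,2] [5] [5] [5].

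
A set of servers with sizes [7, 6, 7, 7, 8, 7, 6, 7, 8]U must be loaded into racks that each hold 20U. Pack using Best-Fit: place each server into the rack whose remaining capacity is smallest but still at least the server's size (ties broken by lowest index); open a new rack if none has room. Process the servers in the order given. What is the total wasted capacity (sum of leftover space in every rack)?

17

7U → rack 1 (remaining 13U)
6U → rack 1 (remaining 7U)
7U → rack 1 (remaining 0U)
7U → rack 2 (remaining 13U)
8U → rack 2 (remaining 5U)
7U → rack 3 (remaining 13U)
6U → rack 3 (remaining 7U)
7U → rack 3 (remaining 0U)
8U → rack 4 (remaining 12U)
4 racks × 20U = 80U; used 63U; unused 17U.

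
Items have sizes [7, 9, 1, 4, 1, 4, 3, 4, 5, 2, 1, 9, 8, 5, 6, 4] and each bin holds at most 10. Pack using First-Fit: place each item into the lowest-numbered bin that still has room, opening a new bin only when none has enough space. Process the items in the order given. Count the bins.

7 → bin 1 (remaining 3)
9 → bin 2 (remaining 1)
1 → bin 1 (remaining 2)
4 → bin 3 (remaining 6)
1 → bin 1 (remaining 1)
4 → bin 3 (remaining 2)
3 → bin 4 (remaining 7)
4 → bin 4 (remaining 3)
5 → bin 5 (remaining 5)
2 → bin 3 (remaining 0)
1 → bin 1 (remaining 0)
9 → bin 6 (remaining 1)
8 → bin 7 (remaining 2)
5 → bin 5 (remaining 0)
6 → bin 8 (remaining 4)
4 → bin 8 (remaining 0)
Final bins: [7,1,1,1] [9] [4,4,2] [3,4] [5,5] [9] [8] [6,4].

8 bins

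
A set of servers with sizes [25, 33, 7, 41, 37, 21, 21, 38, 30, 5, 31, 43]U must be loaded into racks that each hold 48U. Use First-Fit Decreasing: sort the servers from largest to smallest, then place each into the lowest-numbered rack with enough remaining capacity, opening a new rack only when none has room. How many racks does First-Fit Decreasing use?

9

Sorted descending: 43, 41, 38, 37, 33, 31, 30, 25, 21, 21, 7, 5.
rack 1: place 43U, 5U left
rack 2: place 41U, 7U left
rack 3: place 38U, 10U left
rack 4: place 37U, 11U left
rack 5: place 33U, 15U left
rack 6: place 31U, 17U left
rack 7: place 30U, 18U left
rack 8: place 25U, 23U left
rack 8: place 21U, 2U left
rack 9: place 21U, 27U left
rack 2: place 7U, 0U left
rack 1: place 5U, 0U left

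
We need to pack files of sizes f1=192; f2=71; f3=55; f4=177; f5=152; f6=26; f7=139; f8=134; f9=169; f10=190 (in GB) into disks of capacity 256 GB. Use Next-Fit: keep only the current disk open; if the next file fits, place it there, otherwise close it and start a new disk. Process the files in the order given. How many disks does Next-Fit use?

8

disk 1: place f1 (192 GB), 64 GB left
disk 2: place f2 (71 GB), 185 GB left
disk 2: place f3 (55 GB), 130 GB left
disk 3: place f4 (177 GB), 79 GB left
disk 4: place f5 (152 GB), 104 GB left
disk 4: place f6 (26 GB), 78 GB left
disk 5: place f7 (139 GB), 117 GB left
disk 6: place f8 (134 GB), 122 GB left
disk 7: place f9 (169 GB), 87 GB left
disk 8: place f10 (190 GB), 66 GB left
Final disks: [192] [71,55] [177] [152,26] [139] [134] [169] [190].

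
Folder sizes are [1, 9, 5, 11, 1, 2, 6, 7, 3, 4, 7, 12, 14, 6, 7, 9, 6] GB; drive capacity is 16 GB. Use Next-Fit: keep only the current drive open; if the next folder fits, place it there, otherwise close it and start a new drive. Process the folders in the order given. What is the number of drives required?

drive 1: place 1 GB, 15 GB left
drive 1: place 9 GB, 6 GB left
drive 1: place 5 GB, 1 GB left
drive 2: place 11 GB, 5 GB left
drive 2: place 1 GB, 4 GB left
drive 2: place 2 GB, 2 GB left
drive 3: place 6 GB, 10 GB left
drive 3: place 7 GB, 3 GB left
drive 3: place 3 GB, 0 GB left
drive 4: place 4 GB, 12 GB left
drive 4: place 7 GB, 5 GB left
drive 5: place 12 GB, 4 GB left
drive 6: place 14 GB, 2 GB left
drive 7: place 6 GB, 10 GB left
drive 7: place 7 GB, 3 GB left
drive 8: place 9 GB, 7 GB left
drive 8: place 6 GB, 1 GB left
Final drives: [1,9,5] [11,1,2] [6,7,3] [4,7] [12] [14] [6,7] [9,6].

8 drives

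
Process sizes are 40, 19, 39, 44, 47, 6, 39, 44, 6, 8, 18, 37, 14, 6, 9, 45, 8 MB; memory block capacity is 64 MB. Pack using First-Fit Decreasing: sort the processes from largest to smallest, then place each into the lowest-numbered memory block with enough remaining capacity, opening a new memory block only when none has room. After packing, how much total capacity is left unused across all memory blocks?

83

Sorted descending: 47, 45, 44, 44, 40, 39, 39, 37, 19, 18, 14, 9, 8, 8, 6, 6, 6.
memory block 1: place 47 MB, 17 MB left
memory block 2: place 45 MB, 19 MB left
memory block 3: place 44 MB, 20 MB left
memory block 4: place 44 MB, 20 MB left
memory block 5: place 40 MB, 24 MB left
memory block 6: place 39 MB, 25 MB left
memory block 7: place 39 MB, 25 MB left
memory block 8: place 37 MB, 27 MB left
memory block 2: place 19 MB, 0 MB left
memory block 3: place 18 MB, 2 MB left
memory block 1: place 14 MB, 3 MB left
memory block 4: place 9 MB, 11 MB left
memory block 4: place 8 MB, 3 MB left
memory block 5: place 8 MB, 16 MB left
memory block 5: place 6 MB, 10 MB left
memory block 5: place 6 MB, 4 MB left
memory block 6: place 6 MB, 19 MB left
8 memory blocks × 64 MB = 512 MB; used 429 MB; unused 83 MB.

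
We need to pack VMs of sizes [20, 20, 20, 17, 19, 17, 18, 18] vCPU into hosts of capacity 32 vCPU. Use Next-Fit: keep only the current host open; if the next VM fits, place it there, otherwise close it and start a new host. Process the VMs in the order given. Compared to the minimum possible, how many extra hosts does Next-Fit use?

0

Next-Fit: [20] [20] [20] [17] [19] [17] [18] [18] → 8 hosts.
8 VMs exceed 16 vCPU (half the capacity), and no two of those can share a host, so at least 8 hosts are needed.
So 8 is already optimal.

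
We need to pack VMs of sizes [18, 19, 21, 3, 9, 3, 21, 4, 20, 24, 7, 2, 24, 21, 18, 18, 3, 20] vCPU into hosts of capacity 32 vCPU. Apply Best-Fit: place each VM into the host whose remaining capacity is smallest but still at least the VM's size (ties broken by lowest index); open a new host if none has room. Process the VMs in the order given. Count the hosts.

11

host 1: place 18 vCPU, 14 vCPU left
host 2: place 19 vCPU, 13 vCPU left
host 3: place 21 vCPU, 11 vCPU left
host 3: place 3 vCPU, 8 vCPU left
host 2: place 9 vCPU, 4 vCPU left
host 2: place 3 vCPU, 1 vCPU left
host 4: place 21 vCPU, 11 vCPU left
host 3: place 4 vCPU, 4 vCPU left
host 5: place 20 vCPU, 12 vCPU left
host 6: place 24 vCPU, 8 vCPU left
host 6: place 7 vCPU, 1 vCPU left
host 3: place 2 vCPU, 2 vCPU left
host 7: place 24 vCPU, 8 vCPU left
host 8: place 21 vCPU, 11 vCPU left
host 9: place 18 vCPU, 14 vCPU left
host 10: place 18 vCPU, 14 vCPU left
host 7: place 3 vCPU, 5 vCPU left
host 11: place 20 vCPU, 12 vCPU left
Final hosts: [18] [19,9,3] [21,3,4,2] [21] [20] [24,7] [24,3] [21] [18] [18] [20].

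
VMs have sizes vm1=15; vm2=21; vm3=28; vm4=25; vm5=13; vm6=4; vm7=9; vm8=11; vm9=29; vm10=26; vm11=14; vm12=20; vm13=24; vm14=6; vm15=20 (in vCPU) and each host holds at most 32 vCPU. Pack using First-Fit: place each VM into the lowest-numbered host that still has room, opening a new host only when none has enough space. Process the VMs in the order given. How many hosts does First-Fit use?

10

host 1: place vm1 (15 vCPU), 17 vCPU left
host 2: place vm2 (21 vCPU), 11 vCPU left
host 3: place vm3 (28 vCPU), 4 vCPU left
host 4: place vm4 (25 vCPU), 7 vCPU left
host 1: place vm5 (13 vCPU), 4 vCPU left
host 1: place vm6 (4 vCPU), 0 vCPU left
host 2: place vm7 (9 vCPU), 2 vCPU left
host 5: place vm8 (11 vCPU), 21 vCPU left
host 6: place vm9 (29 vCPU), 3 vCPU left
host 7: place vm10 (26 vCPU), 6 vCPU left
host 5: place vm11 (14 vCPU), 7 vCPU left
host 8: place vm12 (20 vCPU), 12 vCPU left
host 9: place vm13 (24 vCPU), 8 vCPU left
host 4: place vm14 (6 vCPU), 1 vCPU left
host 10: place vm15 (20 vCPU), 12 vCPU left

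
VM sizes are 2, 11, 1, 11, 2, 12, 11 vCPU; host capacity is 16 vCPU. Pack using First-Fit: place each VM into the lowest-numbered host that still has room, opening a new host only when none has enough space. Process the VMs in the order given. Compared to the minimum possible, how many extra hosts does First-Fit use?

First-Fit: [2,11,1,2] [11] [12] [11] → 4 hosts.
Total size 50 vCPU; any packing needs at least ⌈50/16⌉ = 4 hosts.
So 4 is already optimal.

0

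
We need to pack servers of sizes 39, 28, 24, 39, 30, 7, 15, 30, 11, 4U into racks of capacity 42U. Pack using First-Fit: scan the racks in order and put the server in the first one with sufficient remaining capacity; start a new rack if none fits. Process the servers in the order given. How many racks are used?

rack 1: place 39U, 3U left
rack 2: place 28U, 14U left
rack 3: place 24U, 18U left
rack 4: place 39U, 3U left
rack 5: place 30U, 12U left
rack 2: place 7U, 7U left
rack 3: place 15U, 3U left
rack 6: place 30U, 12U left
rack 5: place 11U, 1U left
rack 2: place 4U, 3U left
Final racks: [39] [28,7,4] [24,15] [39] [30,11] [30].

6 racks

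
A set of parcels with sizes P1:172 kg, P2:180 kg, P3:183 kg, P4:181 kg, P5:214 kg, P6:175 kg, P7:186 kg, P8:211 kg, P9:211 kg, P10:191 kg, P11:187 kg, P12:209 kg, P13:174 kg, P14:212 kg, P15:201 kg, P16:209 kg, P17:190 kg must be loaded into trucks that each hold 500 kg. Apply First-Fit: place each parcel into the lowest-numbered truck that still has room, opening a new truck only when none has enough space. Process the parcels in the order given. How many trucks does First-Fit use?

truck 1: place P1 (172 kg), 328 kg left
truck 1: place P2 (180 kg), 148 kg left
truck 2: place P3 (183 kg), 317 kg left
truck 2: place P4 (181 kg), 136 kg left
truck 3: place P5 (214 kg), 286 kg left
truck 3: place P6 (175 kg), 111 kg left
truck 4: place P7 (186 kg), 314 kg left
truck 4: place P8 (211 kg), 103 kg left
truck 5: place P9 (211 kg), 289 kg left
truck 5: place P10 (191 kg), 98 kg left
truck 6: place P11 (187 kg), 313 kg left
truck 6: place P12 (209 kg), 104 kg left
truck 7: place P13 (174 kg), 326 kg left
truck 7: place P14 (212 kg), 114 kg left
truck 8: place P15 (201 kg), 299 kg left
truck 8: place P16 (209 kg), 90 kg left
truck 9: place P17 (190 kg), 310 kg left

9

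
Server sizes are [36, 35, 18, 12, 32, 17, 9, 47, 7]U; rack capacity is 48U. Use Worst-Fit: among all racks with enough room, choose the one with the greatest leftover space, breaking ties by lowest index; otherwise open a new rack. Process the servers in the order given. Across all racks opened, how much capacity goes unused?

27

Put 36U in rack 1; 12U remain.
Put 35U in rack 2; 13U remain.
Put 18U in rack 3; 30U remain.
Put 12U in rack 3; 18U remain.
Put 32U in rack 4; 16U remain.
Put 17U in rack 3; 1U remain.
Put 9U in rack 4; 7U remain.
Put 47U in rack 5; 1U remain.
Put 7U in rack 2; 6U remain.
5 racks × 48U = 240U; used 213U; unused 27U.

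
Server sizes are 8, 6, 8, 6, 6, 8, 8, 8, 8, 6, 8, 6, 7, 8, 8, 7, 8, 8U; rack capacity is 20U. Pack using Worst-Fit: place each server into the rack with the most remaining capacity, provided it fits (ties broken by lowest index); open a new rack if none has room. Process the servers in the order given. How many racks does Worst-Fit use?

8U → rack 1 (remaining 12U)
6U → rack 1 (remaining 6U)
8U → rack 2 (remaining 12U)
6U → rack 2 (remaining 6U)
6U → rack 1 (remaining 0U)
8U → rack 3 (remaining 12U)
8U → rack 3 (remaining 4U)
8U → rack 4 (remaining 12U)
8U → rack 4 (remaining 4U)
6U → rack 2 (remaining 0U)
8U → rack 5 (remaining 12U)
6U → rack 5 (remaining 6U)
7U → rack 6 (remaining 13U)
8U → rack 6 (remaining 5U)
8U → rack 7 (remaining 12U)
7U → rack 7 (remaining 5U)
8U → rack 8 (remaining 12U)
8U → rack 8 (remaining 4U)
Final racks: [8,6,6] [8,6,6] [8,8] [8,8] [8,6] [7,8] [8,7] [8,8].

8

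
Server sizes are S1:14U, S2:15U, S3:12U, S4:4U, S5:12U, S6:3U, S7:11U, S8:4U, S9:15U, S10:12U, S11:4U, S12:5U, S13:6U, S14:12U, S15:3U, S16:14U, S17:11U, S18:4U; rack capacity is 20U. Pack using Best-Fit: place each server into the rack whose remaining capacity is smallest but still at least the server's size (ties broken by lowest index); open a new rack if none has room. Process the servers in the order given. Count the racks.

S1 (14U) → rack 1 (remaining 6U)
S2 (15U) → rack 2 (remaining 5U)
S3 (12U) → rack 3 (remaining 8U)
S4 (4U) → rack 2 (remaining 1U)
S5 (12U) → rack 4 (remaining 8U)
S6 (3U) → rack 1 (remaining 3U)
S7 (11U) → rack 5 (remaining 9U)
S8 (4U) → rack 3 (remaining 4U)
S9 (15U) → rack 6 (remaining 5U)
S10 (12U) → rack 7 (remaining 8U)
S11 (4U) → rack 3 (remaining 0U)
S12 (5U) → rack 6 (remaining 0U)
S13 (6U) → rack 4 (remaining 2U)
S14 (12U) → rack 8 (remaining 8U)
S15 (3U) → rack 1 (remaining 0U)
S16 (14U) → rack 9 (remaining 6U)
S17 (11U) → rack 10 (remaining 9U)
S18 (4U) → rack 9 (remaining 2U)

10 racks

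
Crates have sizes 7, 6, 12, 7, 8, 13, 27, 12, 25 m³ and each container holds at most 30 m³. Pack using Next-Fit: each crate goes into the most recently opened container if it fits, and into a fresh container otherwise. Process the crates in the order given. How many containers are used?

5 containers

Put 7 m³ in container 1; 23 m³ remain.
Put 6 m³ in container 1; 17 m³ remain.
Put 12 m³ in container 1; 5 m³ remain.
Put 7 m³ in container 2; 23 m³ remain.
Put 8 m³ in container 2; 15 m³ remain.
Put 13 m³ in container 2; 2 m³ remain.
Put 27 m³ in container 3; 3 m³ remain.
Put 12 m³ in container 4; 18 m³ remain.
Put 25 m³ in container 5; 5 m³ remain.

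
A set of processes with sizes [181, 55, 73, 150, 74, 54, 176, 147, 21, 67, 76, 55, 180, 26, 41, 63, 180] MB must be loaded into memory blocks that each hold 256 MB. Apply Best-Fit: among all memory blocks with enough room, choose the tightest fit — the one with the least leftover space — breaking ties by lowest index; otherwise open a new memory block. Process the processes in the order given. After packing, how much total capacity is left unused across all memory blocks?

173

Put 181 MB in memory block 1; 75 MB remain.
Put 55 MB in memory block 1; 20 MB remain.
Put 73 MB in memory block 2; 183 MB remain.
Put 150 MB in memory block 2; 33 MB remain.
Put 74 MB in memory block 3; 182 MB remain.
Put 54 MB in memory block 3; 128 MB remain.
Put 176 MB in memory block 4; 80 MB remain.
Put 147 MB in memory block 5; 109 MB remain.
Put 21 MB in memory block 2; 12 MB remain.
Put 67 MB in memory block 4; 13 MB remain.
Put 76 MB in memory block 5; 33 MB remain.
Put 55 MB in memory block 3; 73 MB remain.
Put 180 MB in memory block 6; 76 MB remain.
Put 26 MB in memory block 5; 7 MB remain.
Put 41 MB in memory block 3; 32 MB remain.
Put 63 MB in memory block 6; 13 MB remain.
Put 180 MB in memory block 7; 76 MB remain.
7 memory blocks × 256 MB = 1792 MB; used 1619 MB; unused 173 MB.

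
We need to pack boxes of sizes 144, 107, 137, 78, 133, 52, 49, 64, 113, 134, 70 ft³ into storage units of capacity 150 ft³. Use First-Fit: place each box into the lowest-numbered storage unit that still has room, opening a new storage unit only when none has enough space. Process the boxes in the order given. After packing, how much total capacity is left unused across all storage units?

144 ft³ → storage unit 1 (remaining 6 ft³)
107 ft³ → storage unit 2 (remaining 43 ft³)
137 ft³ → storage unit 3 (remaining 13 ft³)
78 ft³ → storage unit 4 (remaining 72 ft³)
133 ft³ → storage unit 5 (remaining 17 ft³)
52 ft³ → storage unit 4 (remaining 20 ft³)
49 ft³ → storage unit 6 (remaining 101 ft³)
64 ft³ → storage unit 6 (remaining 37 ft³)
113 ft³ → storage unit 7 (remaining 37 ft³)
134 ft³ → storage unit 8 (remaining 16 ft³)
70 ft³ → storage unit 9 (remaining 80 ft³)
9 storage units × 150 ft³ = 1350 ft³; used 1081 ft³; unused 269 ft³.

269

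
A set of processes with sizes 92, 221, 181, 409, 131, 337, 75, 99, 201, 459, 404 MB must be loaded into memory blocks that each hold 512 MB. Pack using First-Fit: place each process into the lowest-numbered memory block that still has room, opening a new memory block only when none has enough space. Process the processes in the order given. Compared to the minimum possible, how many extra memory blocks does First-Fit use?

0

First-Fit: [92,221,181] [409,75] [131,337] [99,201] [459] [404] → 6 memory blocks.
Total size 2609 MB; any packing needs at least ⌈2609/512⌉ = 6 memory blocks.
So 6 is already optimal.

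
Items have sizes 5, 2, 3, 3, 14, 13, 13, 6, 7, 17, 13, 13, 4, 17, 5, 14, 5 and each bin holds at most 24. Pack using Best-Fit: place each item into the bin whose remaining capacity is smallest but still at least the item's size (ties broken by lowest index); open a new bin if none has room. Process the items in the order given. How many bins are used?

9 bins

5 → bin 1 (remaining 19)
2 → bin 1 (remaining 17)
3 → bin 1 (remaining 14)
3 → bin 1 (remaining 11)
14 → bin 2 (remaining 10)
13 → bin 3 (remaining 11)
13 → bin 4 (remaining 11)
6 → bin 2 (remaining 4)
7 → bin 1 (remaining 4)
17 → bin 5 (remaining 7)
13 → bin 6 (remaining 11)
13 → bin 7 (remaining 11)
4 → bin 1 (remaining 0)
17 → bin 8 (remaining 7)
5 → bin 5 (remaining 2)
14 → bin 9 (remaining 10)
5 → bin 8 (remaining 2)
Final bins: [5,2,3,3,7,4] [14,6] [13] [13] [17,5] [13] [13] [17,5] [14].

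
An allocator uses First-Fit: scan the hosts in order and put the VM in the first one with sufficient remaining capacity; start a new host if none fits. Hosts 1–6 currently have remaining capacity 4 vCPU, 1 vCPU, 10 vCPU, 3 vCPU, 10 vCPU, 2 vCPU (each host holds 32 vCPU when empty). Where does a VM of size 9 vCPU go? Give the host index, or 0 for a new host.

Hosts with room: host 3 (10 vCPU), host 5 (10 vCPU).
The first with room is host 3.

3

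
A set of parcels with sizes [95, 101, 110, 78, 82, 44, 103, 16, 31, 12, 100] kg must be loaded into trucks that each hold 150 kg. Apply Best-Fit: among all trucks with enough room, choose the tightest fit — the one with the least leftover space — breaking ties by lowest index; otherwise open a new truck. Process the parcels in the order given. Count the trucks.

7

Put 95 kg in truck 1; 55 kg remain.
Put 101 kg in truck 2; 49 kg remain.
Put 110 kg in truck 3; 40 kg remain.
Put 78 kg in truck 4; 72 kg remain.
Put 82 kg in truck 5; 68 kg remain.
Put 44 kg in truck 2; 5 kg remain.
Put 103 kg in truck 6; 47 kg remain.
Put 16 kg in truck 3; 24 kg remain.
Put 31 kg in truck 6; 16 kg remain.
Put 12 kg in truck 6; 4 kg remain.
Put 100 kg in truck 7; 50 kg remain.
Final trucks: [95] [101,44] [110,16] [78] [82] [103,31,12] [100].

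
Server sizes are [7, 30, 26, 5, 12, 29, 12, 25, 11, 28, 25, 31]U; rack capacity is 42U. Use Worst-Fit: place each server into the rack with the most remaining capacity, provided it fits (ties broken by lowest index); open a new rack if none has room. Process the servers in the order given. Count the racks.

7

rack 1: place 7U, 35U left
rack 1: place 30U, 5U left
rack 2: place 26U, 16U left
rack 2: place 5U, 11U left
rack 3: place 12U, 30U left
rack 3: place 29U, 1U left
rack 4: place 12U, 30U left
rack 4: place 25U, 5U left
rack 2: place 11U, 0U left
rack 5: place 28U, 14U left
rack 6: place 25U, 17U left
rack 7: place 31U, 11U left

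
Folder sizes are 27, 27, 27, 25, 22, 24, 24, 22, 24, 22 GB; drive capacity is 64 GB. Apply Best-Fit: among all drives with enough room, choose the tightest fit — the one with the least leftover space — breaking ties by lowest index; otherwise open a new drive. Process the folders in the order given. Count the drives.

27 GB → drive 1 (remaining 37 GB)
27 GB → drive 1 (remaining 10 GB)
27 GB → drive 2 (remaining 37 GB)
25 GB → drive 2 (remaining 12 GB)
22 GB → drive 3 (remaining 42 GB)
24 GB → drive 3 (remaining 18 GB)
24 GB → drive 4 (remaining 40 GB)
22 GB → drive 4 (remaining 18 GB)
24 GB → drive 5 (remaining 40 GB)
22 GB → drive 5 (remaining 18 GB)

5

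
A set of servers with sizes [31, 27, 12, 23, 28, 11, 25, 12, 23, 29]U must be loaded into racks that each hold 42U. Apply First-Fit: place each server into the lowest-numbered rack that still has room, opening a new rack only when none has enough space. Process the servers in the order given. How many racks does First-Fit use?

Put 31U in rack 1; 11U remain.
Put 27U in rack 2; 15U remain.
Put 12U in rack 2; 3U remain.
Put 23U in rack 3; 19U remain.
Put 28U in rack 4; 14U remain.
Put 11U in rack 1; 0U remain.
Put 25U in rack 5; 17U remain.
Put 12U in rack 3; 7U remain.
Put 23U in rack 6; 19U remain.
Put 29U in rack 7; 13U remain.
Final racks: [31,11] [27,12] [23,12] [28] [25] [23] [29].

7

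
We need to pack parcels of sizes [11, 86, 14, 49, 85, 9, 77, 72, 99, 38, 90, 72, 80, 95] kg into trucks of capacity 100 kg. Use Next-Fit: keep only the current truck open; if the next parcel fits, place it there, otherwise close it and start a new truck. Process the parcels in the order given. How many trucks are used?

11 trucks

Put 11 kg in truck 1; 89 kg remain.
Put 86 kg in truck 1; 3 kg remain.
Put 14 kg in truck 2; 86 kg remain.
Put 49 kg in truck 2; 37 kg remain.
Put 85 kg in truck 3; 15 kg remain.
Put 9 kg in truck 3; 6 kg remain.
Put 77 kg in truck 4; 23 kg remain.
Put 72 kg in truck 5; 28 kg remain.
Put 99 kg in truck 6; 1 kg remain.
Put 38 kg in truck 7; 62 kg remain.
Put 90 kg in truck 8; 10 kg remain.
Put 72 kg in truck 9; 28 kg remain.
Put 80 kg in truck 10; 20 kg remain.
Put 95 kg in truck 11; 5 kg remain.
Final trucks: [11,86] [14,49] [85,9] [77] [72] [99] [38] [90] [72] [80] [95].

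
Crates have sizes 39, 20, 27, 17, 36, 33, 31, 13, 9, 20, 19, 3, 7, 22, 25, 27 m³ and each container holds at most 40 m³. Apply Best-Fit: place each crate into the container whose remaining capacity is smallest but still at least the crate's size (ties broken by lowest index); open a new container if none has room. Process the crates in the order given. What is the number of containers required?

10

Put 39 m³ in container 1; 1 m³ remain.
Put 20 m³ in container 2; 20 m³ remain.
Put 27 m³ in container 3; 13 m³ remain.
Put 17 m³ in container 2; 3 m³ remain.
Put 36 m³ in container 4; 4 m³ remain.
Put 33 m³ in container 5; 7 m³ remain.
Put 31 m³ in container 6; 9 m³ remain.
Put 13 m³ in container 3; 0 m³ remain.
Put 9 m³ in container 6; 0 m³ remain.
Put 20 m³ in container 7; 20 m³ remain.
Put 19 m³ in container 7; 1 m³ remain.
Put 3 m³ in container 2; 0 m³ remain.
Put 7 m³ in container 5; 0 m³ remain.
Put 22 m³ in container 8; 18 m³ remain.
Put 25 m³ in container 9; 15 m³ remain.
Put 27 m³ in container 10; 13 m³ remain.
Final containers: [39] [20,17,3] [27,13] [36] [33,7] [31,9] [20,19] [22] [25] [27].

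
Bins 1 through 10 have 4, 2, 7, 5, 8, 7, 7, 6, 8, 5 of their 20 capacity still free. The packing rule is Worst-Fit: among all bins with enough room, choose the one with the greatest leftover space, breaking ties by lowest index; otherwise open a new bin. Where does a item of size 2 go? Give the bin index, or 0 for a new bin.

Bins with room: bin 1 (4), bin 2 (2), bin 3 (7), bin 4 (5), bin 5 (8), bin 6 (7), bin 7 (7), bin 8 (6), bin 9 (8), bin 10 (5).
Most room is bin 5 with 8 free.

5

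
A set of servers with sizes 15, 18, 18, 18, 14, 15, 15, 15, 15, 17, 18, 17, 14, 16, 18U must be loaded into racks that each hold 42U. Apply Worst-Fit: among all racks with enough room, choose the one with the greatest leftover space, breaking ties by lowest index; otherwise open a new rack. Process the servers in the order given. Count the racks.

8

Put 15U in rack 1; 27U remain.
Put 18U in rack 1; 9U remain.
Put 18U in rack 2; 24U remain.
Put 18U in rack 2; 6U remain.
Put 14U in rack 3; 28U remain.
Put 15U in rack 3; 13U remain.
Put 15U in rack 4; 27U remain.
Put 15U in rack 4; 12U remain.
Put 15U in rack 5; 27U remain.
Put 17U in rack 5; 10U remain.
Put 18U in rack 6; 24U remain.
Put 17U in rack 6; 7U remain.
Put 14U in rack 7; 28U remain.
Put 16U in rack 7; 12U remain.
Put 18U in rack 8; 24U remain.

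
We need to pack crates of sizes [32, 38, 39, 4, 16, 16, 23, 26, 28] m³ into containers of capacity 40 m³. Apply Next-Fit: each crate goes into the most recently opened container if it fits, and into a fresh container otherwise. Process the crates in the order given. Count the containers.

32 m³ → container 1 (remaining 8 m³)
38 m³ → container 2 (remaining 2 m³)
39 m³ → container 3 (remaining 1 m³)
4 m³ → container 4 (remaining 36 m³)
16 m³ → container 4 (remaining 20 m³)
16 m³ → container 4 (remaining 4 m³)
23 m³ → container 5 (remaining 17 m³)
26 m³ → container 6 (remaining 14 m³)
28 m³ → container 7 (remaining 12 m³)
Final containers: [32] [38] [39] [4,16,16] [23] [26] [28].

7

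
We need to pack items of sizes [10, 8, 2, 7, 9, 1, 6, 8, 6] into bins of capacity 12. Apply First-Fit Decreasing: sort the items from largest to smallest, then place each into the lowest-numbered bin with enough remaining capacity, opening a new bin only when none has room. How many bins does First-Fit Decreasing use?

Sorted descending: 10, 9, 8, 8, 7, 6, 6, 2, 1.
bin 1: place 10, 2 left
bin 2: place 9, 3 left
bin 3: place 8, 4 left
bin 4: place 8, 4 left
bin 5: place 7, 5 left
bin 6: place 6, 6 left
bin 6: place 6, 0 left
bin 1: place 2, 0 left
bin 2: place 1, 2 left

6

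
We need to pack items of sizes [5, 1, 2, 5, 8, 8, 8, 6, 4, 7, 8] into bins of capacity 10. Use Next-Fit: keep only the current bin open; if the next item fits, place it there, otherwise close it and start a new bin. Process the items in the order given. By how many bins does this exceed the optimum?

1

Next-Fit: [5,1,2] [5] [8] [8] [8] [6,4] [7] [8] → 8 bins.
Total size 62; any packing needs at least ⌈62/10⌉ = 7 bins.
An optimal packing achieves that bound: [8,2] [8,1] [8] [8] [7] [6,4] [5,5] → 7 bins.
Excess: 8 − 7 = 1.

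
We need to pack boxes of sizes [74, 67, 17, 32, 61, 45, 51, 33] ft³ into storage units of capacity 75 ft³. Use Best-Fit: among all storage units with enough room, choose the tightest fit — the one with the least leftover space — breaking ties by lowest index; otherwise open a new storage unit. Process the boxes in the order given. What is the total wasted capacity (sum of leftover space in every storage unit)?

74 ft³ → storage unit 1 (remaining 1 ft³)
67 ft³ → storage unit 2 (remaining 8 ft³)
17 ft³ → storage unit 3 (remaining 58 ft³)
32 ft³ → storage unit 3 (remaining 26 ft³)
61 ft³ → storage unit 4 (remaining 14 ft³)
45 ft³ → storage unit 5 (remaining 30 ft³)
51 ft³ → storage unit 6 (remaining 24 ft³)
33 ft³ → storage unit 7 (remaining 42 ft³)
7 storage units × 75 ft³ = 525 ft³; used 380 ft³; unused 145 ft³.

145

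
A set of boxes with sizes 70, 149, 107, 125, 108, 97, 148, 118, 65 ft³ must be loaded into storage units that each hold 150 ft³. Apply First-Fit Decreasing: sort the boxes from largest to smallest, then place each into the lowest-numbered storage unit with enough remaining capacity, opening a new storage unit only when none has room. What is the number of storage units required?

8 storage units

Sorted descending: 149, 148, 125, 118, 108, 107, 97, 70, 65.
Put 149 ft³ in storage unit 1; 1 ft³ remain.
Put 148 ft³ in storage unit 2; 2 ft³ remain.
Put 125 ft³ in storage unit 3; 25 ft³ remain.
Put 118 ft³ in storage unit 4; 32 ft³ remain.
Put 108 ft³ in storage unit 5; 42 ft³ remain.
Put 107 ft³ in storage unit 6; 43 ft³ remain.
Put 97 ft³ in storage unit 7; 53 ft³ remain.
Put 70 ft³ in storage unit 8; 80 ft³ remain.
Put 65 ft³ in storage unit 8; 15 ft³ remain.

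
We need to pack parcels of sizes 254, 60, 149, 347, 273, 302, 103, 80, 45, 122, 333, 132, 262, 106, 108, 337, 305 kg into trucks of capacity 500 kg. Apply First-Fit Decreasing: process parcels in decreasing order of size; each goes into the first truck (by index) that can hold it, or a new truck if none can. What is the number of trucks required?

Sorted descending: 347, 337, 333, 305, 302, 273, 262, 254, 149, 132, 122, 108, 106, 103, 80, 60, 45.
Put 347 kg in truck 1; 153 kg remain.
Put 337 kg in truck 2; 163 kg remain.
Put 333 kg in truck 3; 167 kg remain.
Put 305 kg in truck 4; 195 kg remain.
Put 302 kg in truck 5; 198 kg remain.
Put 273 kg in truck 6; 227 kg remain.
Put 262 kg in truck 7; 238 kg remain.
Put 254 kg in truck 8; 246 kg remain.
Put 149 kg in truck 1; 4 kg remain.
Put 132 kg in truck 2; 31 kg remain.
Put 122 kg in truck 3; 45 kg remain.
Put 108 kg in truck 4; 87 kg remain.
Put 106 kg in truck 5; 92 kg remain.
Put 103 kg in truck 6; 124 kg remain.
Put 80 kg in truck 4; 7 kg remain.
Put 60 kg in truck 5; 32 kg remain.
Put 45 kg in truck 3; 0 kg remain.
Final trucks: [347,149] [337,132] [333,122,45] [305,108,80] [302,106,60] [273,103] [262] [254].

8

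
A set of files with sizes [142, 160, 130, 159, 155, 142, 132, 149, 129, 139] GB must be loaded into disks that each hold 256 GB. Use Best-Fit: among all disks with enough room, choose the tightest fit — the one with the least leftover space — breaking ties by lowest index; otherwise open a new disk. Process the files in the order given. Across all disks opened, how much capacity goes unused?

1123

disk 1: place 142 GB, 114 GB left
disk 2: place 160 GB, 96 GB left
disk 3: place 130 GB, 126 GB left
disk 4: place 159 GB, 97 GB left
disk 5: place 155 GB, 101 GB left
disk 6: place 142 GB, 114 GB left
disk 7: place 132 GB, 124 GB left
disk 8: place 149 GB, 107 GB left
disk 9: place 129 GB, 127 GB left
disk 10: place 139 GB, 117 GB left
10 disks × 256 GB = 2560 GB; used 1437 GB; unused 1123 GB.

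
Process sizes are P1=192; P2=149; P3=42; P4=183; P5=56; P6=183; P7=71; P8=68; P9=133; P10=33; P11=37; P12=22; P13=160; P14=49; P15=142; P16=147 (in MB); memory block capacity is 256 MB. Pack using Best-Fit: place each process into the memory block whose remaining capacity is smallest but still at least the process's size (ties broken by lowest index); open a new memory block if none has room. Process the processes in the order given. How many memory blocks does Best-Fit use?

8

P1 (192 MB) → memory block 1 (remaining 64 MB)
P2 (149 MB) → memory block 2 (remaining 107 MB)
P3 (42 MB) → memory block 1 (remaining 22 MB)
P4 (183 MB) → memory block 3 (remaining 73 MB)
P5 (56 MB) → memory block 3 (remaining 17 MB)
P6 (183 MB) → memory block 4 (remaining 73 MB)
P7 (71 MB) → memory block 4 (remaining 2 MB)
P8 (68 MB) → memory block 2 (remaining 39 MB)
P9 (133 MB) → memory block 5 (remaining 123 MB)
P10 (33 MB) → memory block 2 (remaining 6 MB)
P11 (37 MB) → memory block 5 (remaining 86 MB)
P12 (22 MB) → memory block 1 (remaining 0 MB)
P13 (160 MB) → memory block 6 (remaining 96 MB)
P14 (49 MB) → memory block 5 (remaining 37 MB)
P15 (142 MB) → memory block 7 (remaining 114 MB)
P16 (147 MB) → memory block 8 (remaining 109 MB)
Final memory blocks: [192,42,22] [149,68,33] [183,56] [183,71] [133,37,49] [160] [142] [147].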